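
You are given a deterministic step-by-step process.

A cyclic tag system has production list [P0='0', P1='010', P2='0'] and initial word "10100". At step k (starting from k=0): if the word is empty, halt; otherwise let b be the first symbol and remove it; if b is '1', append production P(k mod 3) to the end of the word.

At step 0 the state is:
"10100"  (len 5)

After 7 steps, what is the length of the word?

[0] "10100"  (len 5)
[1] "01000"  (len 5)
[2] "1000"  (len 4)
[3] "0000"  (len 4)
[4] "000"  (len 3)
[5] "00"  (len 2)
[6] "0"  (len 1)
[7] (halted — word empty)

0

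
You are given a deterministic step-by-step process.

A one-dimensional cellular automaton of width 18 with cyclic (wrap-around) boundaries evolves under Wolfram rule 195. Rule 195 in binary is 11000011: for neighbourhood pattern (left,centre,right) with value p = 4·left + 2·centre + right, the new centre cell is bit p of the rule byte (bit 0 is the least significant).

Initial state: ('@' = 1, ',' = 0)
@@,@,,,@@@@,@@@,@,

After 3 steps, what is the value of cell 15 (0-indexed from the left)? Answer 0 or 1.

t=0: @@,@,,,@@@@,@@@,@,
t=1: ,@,,,@@,@@@,,@@,,,
t=2: @,,@@,@,,@@,@,@,@@
t=3: @,@,@,,,@,@,,,,,,@

0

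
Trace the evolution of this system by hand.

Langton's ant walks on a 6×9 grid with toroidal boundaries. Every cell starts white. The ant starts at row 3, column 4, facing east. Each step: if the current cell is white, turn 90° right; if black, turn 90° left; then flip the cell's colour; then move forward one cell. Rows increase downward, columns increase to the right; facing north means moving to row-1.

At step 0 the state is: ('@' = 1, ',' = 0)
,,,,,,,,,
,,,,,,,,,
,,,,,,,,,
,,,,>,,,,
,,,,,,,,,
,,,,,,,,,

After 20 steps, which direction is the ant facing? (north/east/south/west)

gen 0: ,,,,,,,,,
,,,,,,,,,
,,,,,,,,,
,,,,>,,,,
,,,,,,,,,
,,,,,,,,,
gen 1: ,,,,,,,,,
,,,,,,,,,
,,,,,,,,,
,,,,@,,,,
,,,,v,,,,
,,,,,,,,,
gen 2: ,,,,,,,,,
,,,,,,,,,
,,,,,,,,,
,,,,@,,,,
,,,<@,,,,
,,,,,,,,,
gen 3: ,,,,,,,,,
,,,,,,,,,
,,,,,,,,,
,,,^@,,,,
,,,@@,,,,
,,,,,,,,,
gen 4: ,,,,,,,,,
,,,,,,,,,
,,,,,,,,,
,,,@>,,,,
,,,@@,,,,
,,,,,,,,,
gen 5: ,,,,,,,,,
,,,,,,,,,
,,,,^,,,,
,,,@,,,,,
,,,@@,,,,
,,,,,,,,,
gen 6: ,,,,,,,,,
,,,,,,,,,
,,,,@>,,,
,,,@,,,,,
,,,@@,,,,
,,,,,,,,,
gen 7: ,,,,,,,,,
,,,,,,,,,
,,,,@@,,,
,,,@,v,,,
,,,@@,,,,
,,,,,,,,,
gen 8: ,,,,,,,,,
,,,,,,,,,
,,,,@@,,,
,,,@<@,,,
,,,@@,,,,
,,,,,,,,,
gen 9: ,,,,,,,,,
,,,,,,,,,
,,,,^@,,,
,,,@@@,,,
,,,@@,,,,
,,,,,,,,,
gen 10: ,,,,,,,,,
,,,,,,,,,
,,,<,@,,,
,,,@@@,,,
,,,@@,,,,
,,,,,,,,,
gen 11: ,,,,,,,,,
,,,^,,,,,
,,,@,@,,,
,,,@@@,,,
,,,@@,,,,
,,,,,,,,,
gen 12: ,,,,,,,,,
,,,@>,,,,
,,,@,@,,,
,,,@@@,,,
,,,@@,,,,
,,,,,,,,,
gen 13: ,,,,,,,,,
,,,@@,,,,
,,,@v@,,,
,,,@@@,,,
,,,@@,,,,
,,,,,,,,,
gen 14: ,,,,,,,,,
,,,@@,,,,
,,,<@@,,,
,,,@@@,,,
,,,@@,,,,
,,,,,,,,,
gen 15: ,,,,,,,,,
,,,@@,,,,
,,,,@@,,,
,,,v@@,,,
,,,@@,,,,
,,,,,,,,,
gen 16: ,,,,,,,,,
,,,@@,,,,
,,,,@@,,,
,,,,>@,,,
,,,@@,,,,
,,,,,,,,,
gen 17: ,,,,,,,,,
,,,@@,,,,
,,,,^@,,,
,,,,,@,,,
,,,@@,,,,
,,,,,,,,,
gen 18: ,,,,,,,,,
,,,@@,,,,
,,,<,@,,,
,,,,,@,,,
,,,@@,,,,
,,,,,,,,,
gen 19: ,,,,,,,,,
,,,^@,,,,
,,,@,@,,,
,,,,,@,,,
,,,@@,,,,
,,,,,,,,,
gen 20: ,,,,,,,,,
,,<,@,,,,
,,,@,@,,,
,,,,,@,,,
,,,@@,,,,
,,,,,,,,,

west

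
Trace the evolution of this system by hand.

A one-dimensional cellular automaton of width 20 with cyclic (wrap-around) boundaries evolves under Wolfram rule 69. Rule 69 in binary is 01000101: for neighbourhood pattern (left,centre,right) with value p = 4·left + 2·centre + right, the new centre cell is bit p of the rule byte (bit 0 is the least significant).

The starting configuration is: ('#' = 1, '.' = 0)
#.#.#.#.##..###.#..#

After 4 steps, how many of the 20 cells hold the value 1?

9

k=0  #.#.#.#.##..###.#..#
k=1  #.#.#.#..#....#.#...
k=2  #.#.#.#..#.##.#.#.#.
k=3  #.#.#.#..#..#.#.#.#.
k=4  #.#.#.#..#..#.#.#.#.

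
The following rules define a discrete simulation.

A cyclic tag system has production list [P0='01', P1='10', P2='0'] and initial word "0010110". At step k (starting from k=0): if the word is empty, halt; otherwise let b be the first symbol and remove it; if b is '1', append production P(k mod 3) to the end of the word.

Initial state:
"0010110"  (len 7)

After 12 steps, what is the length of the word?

[0] "0010110"  (len 7)
[1] "010110"  (len 6)
[2] "10110"  (len 5)
[3] "01100"  (len 5)
[4] "1100"  (len 4)
[5] "10010"  (len 5)
[6] "00100"  (len 5)
[7] "0100"  (len 4)
[8] "100"  (len 3)
[9] "000"  (len 3)
[10] "00"  (len 2)
[11] "0"  (len 1)
[12] (halted — word empty)

0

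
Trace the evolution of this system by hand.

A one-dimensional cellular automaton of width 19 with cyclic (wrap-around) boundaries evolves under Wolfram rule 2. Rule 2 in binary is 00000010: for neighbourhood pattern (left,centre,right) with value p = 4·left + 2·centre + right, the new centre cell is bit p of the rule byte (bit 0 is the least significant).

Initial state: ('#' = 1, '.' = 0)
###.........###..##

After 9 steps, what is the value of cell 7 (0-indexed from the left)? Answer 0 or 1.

[0] ###.........###..##
[1] ...........#....#..
[2] ..........#....#...
[3] .........#....#....
[4] ........#....#.....
[5] .......#....#......
[6] ......#....#.......
[7] .....#....#........
[8] ....#....#.........
[9] ...#....#..........

0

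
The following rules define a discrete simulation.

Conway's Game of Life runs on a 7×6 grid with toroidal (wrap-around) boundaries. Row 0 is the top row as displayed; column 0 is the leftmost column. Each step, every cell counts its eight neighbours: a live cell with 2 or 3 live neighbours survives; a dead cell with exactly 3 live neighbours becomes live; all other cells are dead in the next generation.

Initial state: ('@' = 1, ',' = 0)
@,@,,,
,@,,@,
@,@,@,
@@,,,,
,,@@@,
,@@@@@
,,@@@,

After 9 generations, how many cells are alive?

t=0: @,@,,,
,@,,@,
@,@,@,
@@,,,,
,,@@@,
,@@@@@
,,@@@,
t=1: ,,@,@@
@,@,,,
@,@@,,
@,,,@,
,,,,,,
,@,,,@
@,,,,,
t=2: @,,@,@
@,@,@,
@,@@,,
,@,@,@
@,,,,@
@,,,,,
@@,,@,
t=3: ,,@@,,
@,@,@,
@,,,,,
,@,@,@
,@,,@@
,,,,,,
,@,,@,
t=4: ,,@,@@
,,@,,@
@,@@@,
,@@,,@
,,@,@@
@,,,@@
,,@@,,
t=5: ,@@,@@
@,@,,,
@,,,@,
,,,,,,
,,@,,,
@@@,,,
@@@,,,
t=6: ,,,,,@
@,@,@,
,@,,,@
,,,,,,
,,@,,,
@,,@,,
,,,,,,
t=7: ,,,,,@
@@,,@,
@@,,,@
,,,,,,
,,,,,,
,,,,,,
,,,,,,
t=8: @,,,,@
,@,,@,
,@,,,@
@,,,,,
,,,,,,
,,,,,,
,,,,,,
t=9: @,,,,@
,@,,@,
,@,,,@
@,,,,,
,,,,,,
,,,,,,
,,,,,,

7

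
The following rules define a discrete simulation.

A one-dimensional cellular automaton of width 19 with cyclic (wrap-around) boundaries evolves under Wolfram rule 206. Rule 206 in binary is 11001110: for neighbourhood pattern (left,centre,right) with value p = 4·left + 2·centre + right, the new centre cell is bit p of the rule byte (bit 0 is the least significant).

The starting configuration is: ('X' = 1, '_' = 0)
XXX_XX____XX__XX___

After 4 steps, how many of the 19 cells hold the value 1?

gen 0: XXX_XX____XX__XX___
gen 1: XXX_XX___XXX_XXX__X
gen 2: XXX_XX__XXXX_XXX_XX
gen 3: XXX_XX_XXXXX_XXX_XX
gen 4: XXX_XX_XXXXX_XXX_XX

15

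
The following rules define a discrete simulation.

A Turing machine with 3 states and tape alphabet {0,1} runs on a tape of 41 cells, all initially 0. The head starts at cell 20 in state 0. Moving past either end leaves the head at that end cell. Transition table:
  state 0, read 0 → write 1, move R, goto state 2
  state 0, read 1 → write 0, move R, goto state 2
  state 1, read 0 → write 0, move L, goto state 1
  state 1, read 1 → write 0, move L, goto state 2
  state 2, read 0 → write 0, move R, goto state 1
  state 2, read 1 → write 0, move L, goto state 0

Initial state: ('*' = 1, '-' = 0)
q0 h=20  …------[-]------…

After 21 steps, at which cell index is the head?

5

gen 0: q0 h=20  …------[-]------…
gen 1: q2 h=21  …-----*[-]------…
gen 2: q1 h=22  …----*-[-]------…
gen 3: q1 h=21  …-----*[-]------…
gen 4: q1 h=20  …------[*]------…
gen 5: q2 h=19  …------[-]------…
gen 6: q1 h=20  …------[-]------…
gen 7: q1 h=19  …------[-]------…
gen 8: q1 h=18  …------[-]------…
gen 9: q1 h=17  …------[-]------…
gen 10: q1 h=16  …------[-]------…
gen 11: q1 h=15  …------[-]------…
gen 12: q1 h=14  …------[-]------…
gen 13: q1 h=13  …------[-]------…
gen 14: q1 h=12  …------[-]------…
gen 15: q1 h=11  …------[-]------…
gen 16: q1 h=10  …------[-]------…
gen 17: q1 h= 9  …------[-]------…
gen 18: q1 h= 8  …------[-]------…
gen 19: q1 h= 7  …------[-]------…
gen 20: q1 h= 6  |------[-]------…
gen 21: q1 h= 5  |-----[-]------…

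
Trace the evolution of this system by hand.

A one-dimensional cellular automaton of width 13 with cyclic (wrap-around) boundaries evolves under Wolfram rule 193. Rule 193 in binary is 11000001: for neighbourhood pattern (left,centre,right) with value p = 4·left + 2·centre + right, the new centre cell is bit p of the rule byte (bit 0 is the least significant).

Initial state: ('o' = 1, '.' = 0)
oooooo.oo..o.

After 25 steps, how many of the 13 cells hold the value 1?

3

0) oooooo.oo..o.
1) .ooooo..o....
2) ..oooo....ooo
3) ...ooo.oo..oo
4) .o..oo..o...o
5) .....o....o..
6) oooo...oo...o
7) oooo.o..o.o..
8) .ooo.........
9) ..oo.oooooooo
10) ...o..ooooooo
11) .o.....oooooo
12) ...ooo..ooooo
13) .o..oo...oooo
14) .....o.o..ooo
15) .ooo.......oo
16) ..oo.ooooo..o
17) ...o..oooo...
18) oo.....ooo.oo
19) oo.ooo..oo..o
20) oo..oo...o...
21) .o...o.o...o.
22) ...o.....o...
23) oo...ooo...oo
24) oo.o..oo.o..o
25) oo.....o.....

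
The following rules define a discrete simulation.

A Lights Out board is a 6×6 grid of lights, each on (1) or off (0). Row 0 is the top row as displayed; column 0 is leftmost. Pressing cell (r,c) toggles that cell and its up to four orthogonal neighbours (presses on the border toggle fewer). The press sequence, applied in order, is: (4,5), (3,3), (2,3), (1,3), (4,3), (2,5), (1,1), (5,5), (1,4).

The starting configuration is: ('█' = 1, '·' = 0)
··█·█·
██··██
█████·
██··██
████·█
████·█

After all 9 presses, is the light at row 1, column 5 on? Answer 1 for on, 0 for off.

1

0) ··█·█·
██··██
█████·
██··██
████·█
████·█
1) ··█·█·
██··██
█████·
██··█·
█████·
████··
2) ··█·█·
██··██
███·█·
████··
███·█·
████··
3) ··█·█·
██·███
██·█··
███···
███·█·
████··
4) ··███·
███··█
██····
███···
███·█·
████··
5) ··███·
███··█
██····
████··
██·█··
███···
6) ··███·
███···
██··██
████·█
██·█··
███···
7) ·████·
······
█···██
████·█
██·█··
███···
8) ·████·
······
█···██
████·█
██·█·█
███·██
9) ·███··
···███
█····█
████·█
██·█·█
███·██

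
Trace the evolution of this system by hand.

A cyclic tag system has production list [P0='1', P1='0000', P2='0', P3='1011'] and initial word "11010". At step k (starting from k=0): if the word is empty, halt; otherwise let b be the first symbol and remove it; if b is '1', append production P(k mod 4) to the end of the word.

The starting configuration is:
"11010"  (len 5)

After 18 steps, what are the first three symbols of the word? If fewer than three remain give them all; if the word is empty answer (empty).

k=0  "11010"  (len 5)
k=1  "10101"  (len 5)
k=2  "01010000"  (len 8)
k=3  "1010000"  (len 7)
k=4  "0100001011"  (len 10)
k=5  "100001011"  (len 9)
k=6  "000010110000"  (len 12)
k=7  "00010110000"  (len 11)
k=8  "0010110000"  (len 10)
k=9  "010110000"  (len 9)
k=10  "10110000"  (len 8)
k=11  "01100000"  (len 8)
k=12  "1100000"  (len 7)
k=13  "1000001"  (len 7)
k=14  "0000010000"  (len 10)
k=15  "000010000"  (len 9)
k=16  "00010000"  (len 8)
k=17  "0010000"  (len 7)
k=18  "010000"  (len 6)

010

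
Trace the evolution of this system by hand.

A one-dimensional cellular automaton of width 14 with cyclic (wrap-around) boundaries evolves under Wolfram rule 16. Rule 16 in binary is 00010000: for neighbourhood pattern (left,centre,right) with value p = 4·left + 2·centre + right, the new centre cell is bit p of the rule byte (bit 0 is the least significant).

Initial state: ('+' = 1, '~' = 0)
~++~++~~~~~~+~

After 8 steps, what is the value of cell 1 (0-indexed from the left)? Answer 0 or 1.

0

step 0: ~++~++~~~~~~+~
step 1: ~~~~~~+~~~~~~+
step 2: +~~~~~~+~~~~~~
step 3: ~+~~~~~~+~~~~~
step 4: ~~+~~~~~~+~~~~
step 5: ~~~+~~~~~~+~~~
step 6: ~~~~+~~~~~~+~~
step 7: ~~~~~+~~~~~~+~
step 8: ~~~~~~+~~~~~~+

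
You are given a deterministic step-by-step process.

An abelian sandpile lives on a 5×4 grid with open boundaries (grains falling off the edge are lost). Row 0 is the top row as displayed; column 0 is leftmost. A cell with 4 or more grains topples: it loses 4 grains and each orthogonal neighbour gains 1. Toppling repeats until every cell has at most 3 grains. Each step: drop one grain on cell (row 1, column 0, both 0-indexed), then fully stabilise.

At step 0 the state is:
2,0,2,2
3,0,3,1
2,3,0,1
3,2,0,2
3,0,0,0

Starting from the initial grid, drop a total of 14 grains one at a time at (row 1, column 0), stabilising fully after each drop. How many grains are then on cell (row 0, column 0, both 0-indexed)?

gen 0: 2,0,2,2
3,0,3,1
2,3,0,1
3,2,0,2
3,0,0,0
gen 1: 3,0,2,2
0,1,3,1
3,3,0,1
3,2,0,2
3,0,0,0
gen 2: 3,0,2,2
1,1,3,1
3,3,0,1
3,2,0,2
3,0,0,0
gen 3: 3,0,2,2
2,1,3,1
3,3,0,1
3,2,0,2
3,0,0,0
gen 4: 3,0,2,2
3,1,3,1
3,3,0,1
3,2,0,2
3,0,0,0
gen 5: 0,1,2,2
2,3,3,1
2,1,1,1
2,0,1,2
0,2,0,0
gen 6: 0,1,2,2
3,3,3,1
2,1,1,1
2,0,1,2
0,2,0,0
gen 7: 1,2,3,2
1,1,0,2
3,2,2,1
2,0,1,2
0,2,0,0
gen 8: 1,2,3,2
2,1,0,2
3,2,2,1
2,0,1,2
0,2,0,0
gen 9: 1,2,3,2
3,1,0,2
3,2,2,1
2,0,1,2
0,2,0,0
gen 10: 2,2,3,2
1,2,0,2
0,3,2,1
3,0,1,2
0,2,0,0
gen 11: 2,2,3,2
2,2,0,2
0,3,2,1
3,0,1,2
0,2,0,0
gen 12: 2,2,3,2
3,2,0,2
0,3,2,1
3,0,1,2
0,2,0,0
gen 13: 3,2,3,2
0,3,0,2
1,3,2,1
3,0,1,2
0,2,0,0
gen 14: 3,2,3,2
1,3,0,2
1,3,2,1
3,0,1,2
0,2,0,0

3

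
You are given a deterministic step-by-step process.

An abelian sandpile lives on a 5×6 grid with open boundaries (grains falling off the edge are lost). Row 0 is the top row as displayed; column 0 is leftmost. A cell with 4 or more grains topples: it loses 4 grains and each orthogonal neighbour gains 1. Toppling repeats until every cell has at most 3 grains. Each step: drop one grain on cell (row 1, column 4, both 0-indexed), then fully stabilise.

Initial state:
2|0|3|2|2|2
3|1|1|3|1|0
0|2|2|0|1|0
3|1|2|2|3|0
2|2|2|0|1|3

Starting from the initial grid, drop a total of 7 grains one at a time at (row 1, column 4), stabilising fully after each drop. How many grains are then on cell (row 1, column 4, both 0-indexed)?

gen 0: 2|0|3|2|2|2
3|1|1|3|1|0
0|2|2|0|1|0
3|1|2|2|3|0
2|2|2|0|1|3
gen 1: 2|0|3|2|2|2
3|1|1|3|2|0
0|2|2|0|1|0
3|1|2|2|3|0
2|2|2|0|1|3
gen 2: 2|0|3|2|2|2
3|1|1|3|3|0
0|2|2|0|1|0
3|1|2|2|3|0
2|2|2|0|1|3
gen 3: 2|0|3|3|3|2
3|1|2|0|1|1
0|2|2|1|2|0
3|1|2|2|3|0
2|2|2|0|1|3
gen 4: 2|0|3|3|3|2
3|1|2|0|2|1
0|2|2|1|2|0
3|1|2|2|3|0
2|2|2|0|1|3
gen 5: 2|0|3|3|3|2
3|1|2|0|3|1
0|2|2|1|2|0
3|1|2|2|3|0
2|2|2|0|1|3
gen 6: 2|1|0|1|1|3
3|1|3|2|1|2
0|2|2|1|3|0
3|1|2|2|3|0
2|2|2|0|1|3
gen 7: 2|1|0|1|1|3
3|1|3|2|2|2
0|2|2|1|3|0
3|1|2|2|3|0
2|2|2|0|1|3

2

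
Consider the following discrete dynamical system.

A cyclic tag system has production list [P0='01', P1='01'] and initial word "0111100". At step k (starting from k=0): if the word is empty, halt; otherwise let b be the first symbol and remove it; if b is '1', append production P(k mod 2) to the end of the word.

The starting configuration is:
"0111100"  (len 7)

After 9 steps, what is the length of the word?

8

0) "0111100"  (len 7)
1) "111100"  (len 6)
2) "1110001"  (len 7)
3) "11000101"  (len 8)
4) "100010101"  (len 9)
5) "0001010101"  (len 10)
6) "001010101"  (len 9)
7) "01010101"  (len 8)
8) "1010101"  (len 7)
9) "01010101"  (len 8)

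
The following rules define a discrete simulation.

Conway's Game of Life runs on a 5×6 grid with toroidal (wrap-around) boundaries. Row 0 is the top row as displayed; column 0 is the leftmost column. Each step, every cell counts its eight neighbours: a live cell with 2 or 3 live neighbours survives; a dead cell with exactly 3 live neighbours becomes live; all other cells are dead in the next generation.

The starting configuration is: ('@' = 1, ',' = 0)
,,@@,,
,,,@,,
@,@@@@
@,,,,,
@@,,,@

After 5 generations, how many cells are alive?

step 0: ,,@@,,
,,,@,,
@,@@@@
@,,,,,
@@,,,@
step 1: @@@@@,
,@,,,@
@@@@@@
,,@@,,
@@@,,@
step 2: ,,,@@,
,,,,,,
,,,,,@
,,,,,,
,,,,,@
step 3: ,,,,@,
,,,,@,
,,,,,,
,,,,,,
,,,,@,
step 4: ,,,@@@
,,,,,,
,,,,,,
,,,,,,
,,,,,,
step 5: ,,,,@,
,,,,@,
,,,,,,
,,,,,,
,,,,@,

3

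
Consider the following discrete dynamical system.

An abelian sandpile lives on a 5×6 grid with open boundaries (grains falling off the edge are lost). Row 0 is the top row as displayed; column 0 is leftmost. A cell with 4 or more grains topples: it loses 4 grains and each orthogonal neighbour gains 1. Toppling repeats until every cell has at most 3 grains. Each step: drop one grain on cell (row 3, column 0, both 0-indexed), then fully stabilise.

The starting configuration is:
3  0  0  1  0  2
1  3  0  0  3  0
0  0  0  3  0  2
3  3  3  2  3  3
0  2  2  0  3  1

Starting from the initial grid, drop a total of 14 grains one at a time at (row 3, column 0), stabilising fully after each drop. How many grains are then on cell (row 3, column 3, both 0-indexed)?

3

gen 0: 3  0  0  1  0  2
1  3  0  0  3  0
0  0  0  3  0  2
3  3  3  2  3  3
0  2  2  0  3  1
gen 1: 3  0  0  1  0  2
1  3  0  0  3  0
1  1  1  3  0  2
1  1  0  3  3  3
1  3  3  0  3  1
gen 2: 3  0  0  1  0  2
1  3  0  0  3  0
1  1  1  3  0  2
2  1  0  3  3  3
1  3  3  0  3  1
gen 3: 3  0  0  1  0  2
1  3  0  0  3  0
1  1  1  3  0  2
3  1  0  3  3  3
1  3  3  0  3  1
gen 4: 3  0  0  1  0  2
1  3  0  0  3  0
2  1  1  3  0  2
0  2  0  3  3  3
2  3  3  0  3  1
gen 5: 3  0  0  1  0  2
1  3  0  0  3  0
2  1  1  3  0  2
1  2  0  3  3  3
2  3  3  0  3  1
gen 6: 3  0  0  1  0  2
1  3  0  0  3  0
2  1  1  3  0  2
2  2  0  3  3  3
2  3  3  0  3  1
gen 7: 3  0  0  1  0  2
1  3  0  0  3  0
2  1  1  3  0  2
3  2  0  3  3  3
2  3  3  0  3  1
gen 8: 3  0  0  1  0  2
1  3  0  0  3  0
3  1  1  3  0  2
0  3  0  3  3  3
3  3  3  0  3  1
gen 9: 3  0  0  1  0  2
1  3  0  0  3  0
3  1  1  3  0  2
1  3  0  3  3  3
3  3  3  0  3  1
gen 10: 3  0  0  1  0  2
1  3  0  0  3  0
3  1  1  3  0  2
2  3  0  3  3  3
3  3  3  0  3  1
gen 11: 3  0  0  1  0  2
1  3  0  0  3  0
3  1  1  3  0  2
3  3  0  3  3  3
3  3  3  0  3  1
gen 12: 3  0  0  1  0  2
2  3  0  0  3  0
0  3  1  3  0  2
3  1  2  3  3  3
1  2  0  1  3  1
gen 13: 3  0  0  1  0  2
2  3  0  0  3  0
1  3  1  3  0  2
0  2  2  3  3  3
2  2  0  1  3  1
gen 14: 3  0  0  1  0  2
2  3  0  0  3  0
1  3  1  3  0  2
1  2  2  3  3  3
2  2  0  1  3  1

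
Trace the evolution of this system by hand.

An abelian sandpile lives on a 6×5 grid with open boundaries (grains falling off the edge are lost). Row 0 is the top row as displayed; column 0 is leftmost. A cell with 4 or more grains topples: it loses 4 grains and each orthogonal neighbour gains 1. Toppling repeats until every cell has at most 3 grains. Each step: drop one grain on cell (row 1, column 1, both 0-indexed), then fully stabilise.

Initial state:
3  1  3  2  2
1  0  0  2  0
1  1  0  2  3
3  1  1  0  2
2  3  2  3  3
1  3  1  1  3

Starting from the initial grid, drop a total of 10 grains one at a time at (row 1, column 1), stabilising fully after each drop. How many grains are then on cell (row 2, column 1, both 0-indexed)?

gen 0: 3  1  3  2  2
1  0  0  2  0
1  1  0  2  3
3  1  1  0  2
2  3  2  3  3
1  3  1  1  3
gen 1: 3  1  3  2  2
1  1  0  2  0
1  1  0  2  3
3  1  1  0  2
2  3  2  3  3
1  3  1  1  3
gen 2: 3  1  3  2  2
1  2  0  2  0
1  1  0  2  3
3  1  1  0  2
2  3  2  3  3
1  3  1  1  3
gen 3: 3  1  3  2  2
1  3  0  2  0
1  1  0  2  3
3  1  1  0  2
2  3  2  3  3
1  3  1  1  3
gen 4: 3  2  3  2  2
2  0  1  2  0
1  2  0  2  3
3  1  1  0  2
2  3  2  3  3
1  3  1  1  3
gen 5: 3  2  3  2  2
2  1  1  2  0
1  2  0  2  3
3  1  1  0  2
2  3  2  3  3
1  3  1  1  3
gen 6: 3  2  3  2  2
2  2  1  2  0
1  2  0  2  3
3  1  1  0  2
2  3  2  3  3
1  3  1  1  3
gen 7: 3  2  3  2  2
2  3  1  2  0
1  2  0  2  3
3  1  1  0  2
2  3  2  3  3
1  3  1  1  3
gen 8: 3  3  3  2  2
3  0  2  2  0
1  3  0  2  3
3  1  1  0  2
2  3  2  3  3
1  3  1  1  3
gen 9: 3  3  3  2  2
3  1  2  2  0
1  3  0  2  3
3  1  1  0  2
2  3  2  3  3
1  3  1  1  3
gen 10: 3  3  3  2  2
3  2  2  2  0
1  3  0  2  3
3  1  1  0  2
2  3  2  3  3
1  3  1  1  3

3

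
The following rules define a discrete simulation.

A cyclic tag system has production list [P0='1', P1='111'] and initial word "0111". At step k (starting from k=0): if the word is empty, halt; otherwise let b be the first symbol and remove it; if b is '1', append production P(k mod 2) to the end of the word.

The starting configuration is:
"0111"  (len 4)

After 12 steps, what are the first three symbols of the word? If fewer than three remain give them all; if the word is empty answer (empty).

111

step 0: "0111"  (len 4)
step 1: "111"  (len 3)
step 2: "11111"  (len 5)
step 3: "11111"  (len 5)
step 4: "1111111"  (len 7)
step 5: "1111111"  (len 7)
step 6: "111111111"  (len 9)
step 7: "111111111"  (len 9)
step 8: "11111111111"  (len 11)
step 9: "11111111111"  (len 11)
step 10: "1111111111111"  (len 13)
step 11: "1111111111111"  (len 13)
step 12: "111111111111111"  (len 15)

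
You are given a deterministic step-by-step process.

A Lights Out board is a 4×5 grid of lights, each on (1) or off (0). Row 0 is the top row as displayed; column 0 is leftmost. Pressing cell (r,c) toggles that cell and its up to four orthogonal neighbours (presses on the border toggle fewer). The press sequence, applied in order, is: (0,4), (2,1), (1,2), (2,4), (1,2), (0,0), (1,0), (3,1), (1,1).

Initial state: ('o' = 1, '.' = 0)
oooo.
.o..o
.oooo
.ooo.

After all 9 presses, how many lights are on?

0) oooo.
.o..o
.oooo
.ooo.
1) ooo.o
.o...
.oooo
.ooo.
2) ooo.o
.....
o..oo
..oo.
3) oo..o
.ooo.
o.ooo
..oo.
4) oo..o
.oooo
o.o..
..ooo
5) ooo.o
....o
o....
..ooo
6) ..o.o
o...o
o....
..ooo
7) o.o.o
.o..o
.....
..ooo
8) o.o.o
.o..o
.o...
oo.oo
9) ooo.o
o.o.o
.....
oo.oo

11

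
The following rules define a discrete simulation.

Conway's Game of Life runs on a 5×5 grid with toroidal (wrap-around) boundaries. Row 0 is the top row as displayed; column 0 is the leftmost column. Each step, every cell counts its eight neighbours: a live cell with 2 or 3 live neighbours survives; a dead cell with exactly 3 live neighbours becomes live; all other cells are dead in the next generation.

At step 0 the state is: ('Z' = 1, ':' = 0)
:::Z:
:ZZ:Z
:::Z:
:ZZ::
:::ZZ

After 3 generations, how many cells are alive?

5

t=0: :::Z:
:ZZ:Z
:::Z:
:ZZ::
:::ZZ
t=1: Z::::
::Z:Z
Z::Z:
::Z:Z
:::ZZ
t=2: Z::::
ZZ:ZZ
ZZZ::
Z:Z::
Z::ZZ
t=3: ::Z::
:::Z:
:::::
::Z::
Z::Z:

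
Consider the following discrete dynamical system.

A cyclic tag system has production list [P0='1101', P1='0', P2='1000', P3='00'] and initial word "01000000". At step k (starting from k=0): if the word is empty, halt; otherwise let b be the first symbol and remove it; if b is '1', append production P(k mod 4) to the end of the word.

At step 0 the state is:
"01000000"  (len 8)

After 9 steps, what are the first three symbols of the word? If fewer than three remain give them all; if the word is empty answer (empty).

gen 0: "01000000"  (len 8)
gen 1: "1000000"  (len 7)
gen 2: "0000000"  (len 7)
gen 3: "000000"  (len 6)
gen 4: "00000"  (len 5)
gen 5: "0000"  (len 4)
gen 6: "000"  (len 3)
gen 7: "00"  (len 2)
gen 8: "0"  (len 1)
gen 9: (halted — word empty)

(empty)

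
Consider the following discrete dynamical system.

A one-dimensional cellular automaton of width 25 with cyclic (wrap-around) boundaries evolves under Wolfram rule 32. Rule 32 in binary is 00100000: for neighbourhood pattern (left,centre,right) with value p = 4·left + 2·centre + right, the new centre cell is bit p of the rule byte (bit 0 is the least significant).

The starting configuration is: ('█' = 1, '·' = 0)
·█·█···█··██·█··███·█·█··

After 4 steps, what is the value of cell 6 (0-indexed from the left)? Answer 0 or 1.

0

step 0: ·█·█···█··██·█··███·█·█··
step 1: ··█·········█······█·█···
step 2: ····················█····
step 3: ·························
step 4: ·························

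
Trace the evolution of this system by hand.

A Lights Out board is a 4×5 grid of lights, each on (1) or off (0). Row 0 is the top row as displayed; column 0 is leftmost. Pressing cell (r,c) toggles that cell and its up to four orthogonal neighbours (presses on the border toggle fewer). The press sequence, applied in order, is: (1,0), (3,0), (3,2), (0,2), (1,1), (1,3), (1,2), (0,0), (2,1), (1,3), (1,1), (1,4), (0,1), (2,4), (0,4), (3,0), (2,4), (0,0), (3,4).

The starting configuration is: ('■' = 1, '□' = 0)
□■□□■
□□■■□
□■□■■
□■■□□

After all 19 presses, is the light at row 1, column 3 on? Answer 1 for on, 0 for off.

1

gen 0: □■□□■
□□■■□
□■□■■
□■■□□
gen 1: ■■□□■
■■■■□
■■□■■
□■■□□
gen 2: ■■□□■
■■■■□
□■□■■
■□■□□
gen 3: ■■□□■
■■■■□
□■■■■
■■□■□
gen 4: ■□■■■
■■□■□
□■■■■
■■□■□
gen 5: ■■■■■
□□■■□
□□■■■
■■□■□
gen 6: ■■■□■
□□□□■
□□■□■
■■□■□
gen 7: ■■□□■
□■■■■
□□□□■
■■□■□
gen 8: □□□□■
■■■■■
□□□□■
■■□■□
gen 9: □□□□■
■□■■■
■■■□■
■□□■□
gen 10: □□□■■
■□□□□
■■■■■
■□□■□
gen 11: □■□■■
□■■□□
■□■■■
■□□■□
gen 12: □■□■□
□■■■■
■□■■□
■□□■□
gen 13: ■□■■□
□□■■■
■□■■□
■□□■□
gen 14: ■□■■□
□□■■□
■□■□■
■□□■■
gen 15: ■□■□■
□□■■■
■□■□■
■□□■■
gen 16: ■□■□■
□□■■■
□□■□■
□■□■■
gen 17: ■□■□■
□□■■□
□□■■□
□■□■□
gen 18: □■■□■
■□■■□
□□■■□
□■□■□
gen 19: □■■□■
■□■■□
□□■■■
□■□□■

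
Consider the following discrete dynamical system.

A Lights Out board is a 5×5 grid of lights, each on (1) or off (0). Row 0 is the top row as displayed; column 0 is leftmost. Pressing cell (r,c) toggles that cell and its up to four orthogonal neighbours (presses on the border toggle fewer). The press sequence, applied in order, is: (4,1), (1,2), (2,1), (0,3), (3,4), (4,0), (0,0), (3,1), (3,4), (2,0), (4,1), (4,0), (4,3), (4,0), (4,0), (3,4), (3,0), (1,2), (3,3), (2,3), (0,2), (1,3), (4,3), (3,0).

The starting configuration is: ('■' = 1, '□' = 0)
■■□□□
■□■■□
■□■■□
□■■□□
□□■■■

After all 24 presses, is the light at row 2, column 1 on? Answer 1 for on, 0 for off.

1

[0] ■■□□□
■□■■□
■□■■□
□■■□□
□□■■■
[1] ■■□□□
■□■■□
■□■■□
□□■□□
■■□■■
[2] ■■■□□
■■□□□
■□□■□
□□■□□
■■□■■
[3] ■■■□□
■□□□□
□■■■□
□■■□□
■■□■■
[4] ■■□■■
■□□■□
□■■■□
□■■□□
■■□■■
[5] ■■□■■
■□□■□
□■■■■
□■■■■
■■□■□
[6] ■■□■■
■□□■□
□■■■■
■■■■■
□□□■□
[7] □□□■■
□□□■□
□■■■■
■■■■■
□□□■□
[8] □□□■■
□□□■□
□□■■■
□□□■■
□■□■□
[9] □□□■■
□□□■□
□□■■□
□□□□□
□■□■■
[10] □□□■■
■□□■□
■■■■□
■□□□□
□■□■■
[11] □□□■■
■□□■□
■■■■□
■■□□□
■□■■■
[12] □□□■■
■□□■□
■■■■□
□■□□□
□■■■■
[13] □□□■■
■□□■□
■■■■□
□■□■□
□■□□□
[14] □□□■■
■□□■□
■■■■□
■■□■□
■□□□□
[15] □□□■■
■□□■□
■■■■□
□■□■□
□■□□□
[16] □□□■■
■□□■□
■■■■■
□■□□■
□■□□■
[17] □□□■■
■□□■□
□■■■■
■□□□■
■■□□■
[18] □□■■■
■■■□□
□■□■■
■□□□■
■■□□■
[19] □□■■■
■■■□□
□■□□■
■□■■□
■■□■■
[20] □□■■■
■■■■□
□■■■□
■□■□□
■■□■■
[21] □■□□■
■■□■□
□■■■□
■□■□□
■■□■■
[22] □■□■■
■■■□■
□■■□□
■□■□□
■■□■■
[23] □■□■■
■■■□■
□■■□□
■□■■□
■■■□□
[24] □■□■■
■■■□■
■■■□□
□■■■□
□■■□□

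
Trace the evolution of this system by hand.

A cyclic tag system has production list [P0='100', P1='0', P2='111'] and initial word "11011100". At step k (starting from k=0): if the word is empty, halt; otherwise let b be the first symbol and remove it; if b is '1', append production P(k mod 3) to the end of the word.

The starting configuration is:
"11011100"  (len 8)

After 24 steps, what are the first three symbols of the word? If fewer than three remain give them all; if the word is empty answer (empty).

0) "11011100"  (len 8)
1) "1011100100"  (len 10)
2) "0111001000"  (len 10)
3) "111001000"  (len 9)
4) "11001000100"  (len 11)
5) "10010001000"  (len 11)
6) "0010001000111"  (len 13)
7) "010001000111"  (len 12)
8) "10001000111"  (len 11)
9) "0001000111111"  (len 13)
10) "001000111111"  (len 12)
11) "01000111111"  (len 11)
12) "1000111111"  (len 10)
13) "000111111100"  (len 12)
14) "00111111100"  (len 11)
15) "0111111100"  (len 10)
16) "111111100"  (len 9)
17) "111111000"  (len 9)
18) "11111000111"  (len 11)
19) "1111000111100"  (len 13)
20) "1110001111000"  (len 13)
21) "110001111000111"  (len 15)
22) "10001111000111100"  (len 17)
23) "00011110001111000"  (len 17)
24) "0011110001111000"  (len 16)

001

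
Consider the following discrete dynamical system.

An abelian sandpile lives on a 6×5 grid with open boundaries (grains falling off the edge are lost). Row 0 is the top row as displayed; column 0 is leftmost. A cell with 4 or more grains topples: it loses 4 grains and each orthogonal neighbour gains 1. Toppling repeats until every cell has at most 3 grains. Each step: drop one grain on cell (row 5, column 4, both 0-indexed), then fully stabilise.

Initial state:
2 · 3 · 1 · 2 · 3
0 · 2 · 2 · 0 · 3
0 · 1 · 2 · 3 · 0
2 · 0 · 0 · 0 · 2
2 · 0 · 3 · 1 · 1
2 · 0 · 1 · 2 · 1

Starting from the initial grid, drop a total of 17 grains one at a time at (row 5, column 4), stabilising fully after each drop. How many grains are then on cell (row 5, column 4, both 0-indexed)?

0

[0] 2 · 3 · 1 · 2 · 3
0 · 2 · 2 · 0 · 3
0 · 1 · 2 · 3 · 0
2 · 0 · 0 · 0 · 2
2 · 0 · 3 · 1 · 1
2 · 0 · 1 · 2 · 1
[1] 2 · 3 · 1 · 2 · 3
0 · 2 · 2 · 0 · 3
0 · 1 · 2 · 3 · 0
2 · 0 · 0 · 0 · 2
2 · 0 · 3 · 1 · 1
2 · 0 · 1 · 2 · 2
[2] 2 · 3 · 1 · 2 · 3
0 · 2 · 2 · 0 · 3
0 · 1 · 2 · 3 · 0
2 · 0 · 0 · 0 · 2
2 · 0 · 3 · 1 · 1
2 · 0 · 1 · 2 · 3
[3] 2 · 3 · 1 · 2 · 3
0 · 2 · 2 · 0 · 3
0 · 1 · 2 · 3 · 0
2 · 0 · 0 · 0 · 2
2 · 0 · 3 · 1 · 2
2 · 0 · 1 · 3 · 0
[4] 2 · 3 · 1 · 2 · 3
0 · 2 · 2 · 0 · 3
0 · 1 · 2 · 3 · 0
2 · 0 · 0 · 0 · 2
2 · 0 · 3 · 1 · 2
2 · 0 · 1 · 3 · 1
[5] 2 · 3 · 1 · 2 · 3
0 · 2 · 2 · 0 · 3
0 · 1 · 2 · 3 · 0
2 · 0 · 0 · 0 · 2
2 · 0 · 3 · 1 · 2
2 · 0 · 1 · 3 · 2
[6] 2 · 3 · 1 · 2 · 3
0 · 2 · 2 · 0 · 3
0 · 1 · 2 · 3 · 0
2 · 0 · 0 · 0 · 2
2 · 0 · 3 · 1 · 2
2 · 0 · 1 · 3 · 3
[7] 2 · 3 · 1 · 2 · 3
0 · 2 · 2 · 0 · 3
0 · 1 · 2 · 3 · 0
2 · 0 · 0 · 0 · 2
2 · 0 · 3 · 2 · 3
2 · 0 · 2 · 0 · 1
[8] 2 · 3 · 1 · 2 · 3
0 · 2 · 2 · 0 · 3
0 · 1 · 2 · 3 · 0
2 · 0 · 0 · 0 · 2
2 · 0 · 3 · 2 · 3
2 · 0 · 2 · 0 · 2
[9] 2 · 3 · 1 · 2 · 3
0 · 2 · 2 · 0 · 3
0 · 1 · 2 · 3 · 0
2 · 0 · 0 · 0 · 2
2 · 0 · 3 · 2 · 3
2 · 0 · 2 · 0 · 3
[10] 2 · 3 · 1 · 2 · 3
0 · 2 · 2 · 0 · 3
0 · 1 · 2 · 3 · 0
2 · 0 · 0 · 0 · 3
2 · 0 · 3 · 3 · 0
2 · 0 · 2 · 1 · 1
[11] 2 · 3 · 1 · 2 · 3
0 · 2 · 2 · 0 · 3
0 · 1 · 2 · 3 · 0
2 · 0 · 0 · 0 · 3
2 · 0 · 3 · 3 · 0
2 · 0 · 2 · 1 · 2
[12] 2 · 3 · 1 · 2 · 3
0 · 2 · 2 · 0 · 3
0 · 1 · 2 · 3 · 0
2 · 0 · 0 · 0 · 3
2 · 0 · 3 · 3 · 0
2 · 0 · 2 · 1 · 3
[13] 2 · 3 · 1 · 2 · 3
0 · 2 · 2 · 0 · 3
0 · 1 · 2 · 3 · 0
2 · 0 · 0 · 0 · 3
2 · 0 · 3 · 3 · 1
2 · 0 · 2 · 2 · 0
[14] 2 · 3 · 1 · 2 · 3
0 · 2 · 2 · 0 · 3
0 · 1 · 2 · 3 · 0
2 · 0 · 0 · 0 · 3
2 · 0 · 3 · 3 · 1
2 · 0 · 2 · 2 · 1
[15] 2 · 3 · 1 · 2 · 3
0 · 2 · 2 · 0 · 3
0 · 1 · 2 · 3 · 0
2 · 0 · 0 · 0 · 3
2 · 0 · 3 · 3 · 1
2 · 0 · 2 · 2 · 2
[16] 2 · 3 · 1 · 2 · 3
0 · 2 · 2 · 0 · 3
0 · 1 · 2 · 3 · 0
2 · 0 · 0 · 0 · 3
2 · 0 · 3 · 3 · 1
2 · 0 · 2 · 2 · 3
[17] 2 · 3 · 1 · 2 · 3
0 · 2 · 2 · 0 · 3
0 · 1 · 2 · 3 · 0
2 · 0 · 0 · 0 · 3
2 · 0 · 3 · 3 · 2
2 · 0 · 2 · 3 · 0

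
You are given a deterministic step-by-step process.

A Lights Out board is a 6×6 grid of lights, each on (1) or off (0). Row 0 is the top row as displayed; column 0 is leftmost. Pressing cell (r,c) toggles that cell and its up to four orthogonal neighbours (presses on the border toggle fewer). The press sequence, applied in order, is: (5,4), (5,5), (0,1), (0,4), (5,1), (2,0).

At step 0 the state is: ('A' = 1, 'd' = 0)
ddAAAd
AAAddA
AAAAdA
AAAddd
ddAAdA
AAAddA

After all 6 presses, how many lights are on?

17

k=0  ddAAAd
AAAddA
AAAAdA
AAAddd
ddAAdA
AAAddA
k=1  ddAAAd
AAAddA
AAAAdA
AAAddd
ddAAAA
AAAAAd
k=2  ddAAAd
AAAddA
AAAAdA
AAAddd
ddAAAd
AAAAdA
k=3  AAdAAd
AdAddA
AAAAdA
AAAddd
ddAAAd
AAAAdA
k=4  AAdddA
AdAdAA
AAAAdA
AAAddd
ddAAAd
AAAAdA
k=5  AAdddA
AdAdAA
AAAAdA
AAAddd
dAAAAd
dddAdA
k=6  AAdddA
ddAdAA
ddAAdA
dAAddd
dAAAAd
dddAdA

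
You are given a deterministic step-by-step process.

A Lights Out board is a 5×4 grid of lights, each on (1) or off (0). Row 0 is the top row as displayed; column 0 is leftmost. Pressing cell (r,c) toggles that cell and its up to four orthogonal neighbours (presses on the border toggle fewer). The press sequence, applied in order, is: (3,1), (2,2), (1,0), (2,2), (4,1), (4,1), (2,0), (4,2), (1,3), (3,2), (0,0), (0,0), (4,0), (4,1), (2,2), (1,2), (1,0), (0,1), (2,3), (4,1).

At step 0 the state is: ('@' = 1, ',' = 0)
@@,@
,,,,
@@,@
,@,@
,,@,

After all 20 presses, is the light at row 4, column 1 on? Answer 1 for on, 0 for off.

1

gen 0: @@,@
,,,,
@@,@
,@,@
,,@,
gen 1: @@,@
,,,,
@,,@
@,@@
,@@,
gen 2: @@,@
,,@,
@@@,
@,,@
,@@,
gen 3: ,@,@
@@@,
,@@,
@,,@
,@@,
gen 4: ,@,@
@@,,
,,,@
@,@@
,@@,
gen 5: ,@,@
@@,,
,,,@
@@@@
@,,,
gen 6: ,@,@
@@,,
,,,@
@,@@
,@@,
gen 7: ,@,@
,@,,
@@,@
,,@@
,@@,
gen 8: ,@,@
,@,,
@@,@
,,,@
,,,@
gen 9: ,@,,
,@@@
@@,,
,,,@
,,,@
gen 10: ,@,,
,@@@
@@@,
,@@,
,,@@
gen 11: @,,,
@@@@
@@@,
,@@,
,,@@
gen 12: ,@,,
,@@@
@@@,
,@@,
,,@@
gen 13: ,@,,
,@@@
@@@,
@@@,
@@@@
gen 14: ,@,,
,@@@
@@@,
@,@,
,,,@
gen 15: ,@,,
,@,@
@,,@
@,,,
,,,@
gen 16: ,@@,
,,@,
@,@@
@,,,
,,,@
gen 17: @@@,
@@@,
,,@@
@,,,
,,,@
gen 18: ,,,,
@,@,
,,@@
@,,,
,,,@
gen 19: ,,,,
@,@@
,,,,
@,,@
,,,@
gen 20: ,,,,
@,@@
,,,,
@@,@
@@@@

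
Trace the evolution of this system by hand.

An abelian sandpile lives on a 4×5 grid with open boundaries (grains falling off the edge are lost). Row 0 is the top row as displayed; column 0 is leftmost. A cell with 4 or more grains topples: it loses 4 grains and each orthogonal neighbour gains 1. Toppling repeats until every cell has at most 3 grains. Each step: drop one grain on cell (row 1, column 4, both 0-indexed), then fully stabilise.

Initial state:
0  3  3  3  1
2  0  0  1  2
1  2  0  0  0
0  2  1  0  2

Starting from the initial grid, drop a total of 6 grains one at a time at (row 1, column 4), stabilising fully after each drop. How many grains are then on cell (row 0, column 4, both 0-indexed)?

k=0  0  3  3  3  1
2  0  0  1  2
1  2  0  0  0
0  2  1  0  2
k=1  0  3  3  3  1
2  0  0  1  3
1  2  0  0  0
0  2  1  0  2
k=2  0  3  3  3  2
2  0  0  2  0
1  2  0  0  1
0  2  1  0  2
k=3  0  3  3  3  2
2  0  0  2  1
1  2  0  0  1
0  2  1  0  2
k=4  0  3  3  3  2
2  0  0  2  2
1  2  0  0  1
0  2  1  0  2
k=5  0  3  3  3  2
2  0  0  2  3
1  2  0  0  1
0  2  1  0  2
k=6  0  3  3  3  3
2  0  0  3  0
1  2  0  0  2
0  2  1  0  2

3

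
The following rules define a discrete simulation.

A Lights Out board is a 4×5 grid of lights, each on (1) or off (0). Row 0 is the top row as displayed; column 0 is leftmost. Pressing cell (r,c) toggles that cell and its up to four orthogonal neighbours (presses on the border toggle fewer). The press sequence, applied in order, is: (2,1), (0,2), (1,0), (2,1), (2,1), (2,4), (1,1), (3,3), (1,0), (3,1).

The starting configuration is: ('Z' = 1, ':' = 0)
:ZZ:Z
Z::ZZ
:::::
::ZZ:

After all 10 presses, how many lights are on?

t=0: :ZZ:Z
Z::ZZ
:::::
::ZZ:
t=1: :ZZ:Z
ZZ:ZZ
ZZZ::
:ZZZ:
t=2: :::ZZ
ZZZZZ
ZZZ::
:ZZZ:
t=3: Z::ZZ
::ZZZ
:ZZ::
:ZZZ:
t=4: Z::ZZ
:ZZZZ
Z::::
::ZZ:
t=5: Z::ZZ
::ZZZ
:ZZ::
:ZZZ:
t=6: Z::ZZ
::ZZ:
:ZZZZ
:ZZZZ
t=7: ZZ:ZZ
ZZ:Z:
::ZZZ
:ZZZZ
t=8: ZZ:ZZ
ZZ:Z:
::Z:Z
:Z:::
t=9: :Z:ZZ
:::Z:
Z:Z:Z
:Z:::
t=10: :Z:ZZ
:::Z:
ZZZ:Z
Z:Z::

10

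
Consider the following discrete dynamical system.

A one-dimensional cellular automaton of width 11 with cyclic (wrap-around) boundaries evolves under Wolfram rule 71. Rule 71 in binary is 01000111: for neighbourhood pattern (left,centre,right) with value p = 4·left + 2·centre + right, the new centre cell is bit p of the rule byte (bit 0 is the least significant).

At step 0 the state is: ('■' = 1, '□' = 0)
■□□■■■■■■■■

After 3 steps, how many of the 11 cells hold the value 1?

t=0: ■□□■■■■■■■■
t=1: ■□■□□□□□□□□
t=2: ■□■□■■■■■■■
t=3: ■□■□□□□□□□□

2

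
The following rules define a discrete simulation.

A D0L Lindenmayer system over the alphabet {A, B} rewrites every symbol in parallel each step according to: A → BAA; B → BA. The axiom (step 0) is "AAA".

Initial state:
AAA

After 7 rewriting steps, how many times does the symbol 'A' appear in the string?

1830

0) AAA
1) BAABAABAA
2) BABAABAABABAABAABABAABAA
3) BABAABABAABAABABAABAABABAABABAABAABABAABAABABAABABAABAABABAABAA
4) BABAABABAABAABABAABABAABAABABAABAABABAABABAABAABABAABAABAB…BAABABAABABAABAABABAABABAABAABABAABAABABAABABAABAABABAABAA  (len 165)
5) BABAABABAABAABABAABABAABAABABAABAABABAABABAABAABABAABABAAB…BAABABAABABAABAABABAABABAABAABABAABAABABAABABAABAABABAABAA  (len 432)
6) BABAABABAABAABABAABABAABAABABAABAABABAABABAABAABABAABABAAB…BAABABAABABAABAABABAABABAABAABABAABAABABAABABAABAABABAABAA  (len 1131)
7) BABAABABAABAABABAABABAABAABABAABAABABAABABAABAABABAABABAAB…BAABABAABABAABAABABAABABAABAABABAABAABABAABABAABAABABAABAA  (len 2961)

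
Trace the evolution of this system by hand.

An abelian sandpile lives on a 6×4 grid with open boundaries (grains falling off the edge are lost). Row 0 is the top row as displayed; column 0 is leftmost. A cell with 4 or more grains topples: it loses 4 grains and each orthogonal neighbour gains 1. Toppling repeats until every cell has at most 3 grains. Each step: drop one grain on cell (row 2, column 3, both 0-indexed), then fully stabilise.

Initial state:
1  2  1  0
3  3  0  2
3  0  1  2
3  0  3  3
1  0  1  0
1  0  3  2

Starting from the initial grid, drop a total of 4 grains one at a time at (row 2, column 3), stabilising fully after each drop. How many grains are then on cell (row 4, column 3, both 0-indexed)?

1

0) 1  2  1  0
3  3  0  2
3  0  1  2
3  0  3  3
1  0  1  0
1  0  3  2
1) 1  2  1  0
3  3  0  2
3  0  1  3
3  0  3  3
1  0  1  0
1  0  3  2
2) 1  2  1  0
3  3  0  3
3  0  3  1
3  1  0  1
1  0  2  1
1  0  3  2
3) 1  2  1  0
3  3  0  3
3  0  3  2
3  1  0  1
1  0  2  1
1  0  3  2
4) 1  2  1  0
3  3  0  3
3  0  3  3
3  1  0  1
1  0  2  1
1  0  3  2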